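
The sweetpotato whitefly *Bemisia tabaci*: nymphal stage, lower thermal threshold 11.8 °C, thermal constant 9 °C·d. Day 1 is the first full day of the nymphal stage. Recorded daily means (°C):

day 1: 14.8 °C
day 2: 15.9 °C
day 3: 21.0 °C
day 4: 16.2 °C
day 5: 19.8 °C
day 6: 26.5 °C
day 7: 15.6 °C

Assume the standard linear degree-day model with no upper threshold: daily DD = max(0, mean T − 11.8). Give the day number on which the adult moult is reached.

day 3

Daily DD above 11.8 °C: 3.0, 4.1, 9.2, 4.4, 8.0, 14.7, 3.8.
Cumulative: 3.0, 7.1, 16.3, 20.7, 28.7, 43.4, 47.2.
The total first reaches 9 DD on day 3.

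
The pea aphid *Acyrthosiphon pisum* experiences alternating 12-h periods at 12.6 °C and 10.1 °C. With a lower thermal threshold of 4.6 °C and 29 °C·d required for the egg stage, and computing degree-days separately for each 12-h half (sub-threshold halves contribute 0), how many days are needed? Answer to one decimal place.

4.3 days

Day half: max(0, 12.6 − 4.6) × 0.5 = 8.0 × 0.5 = 4.00 DD.
Night half: max(0, 10.1 − 4.6) × 0.5 = 5.5 × 0.5 = 2.75 DD.
Per 24 h: 6.75 DD/day.
Duration = 29 / 6.75 = 4.296 ≈ 4.3 days.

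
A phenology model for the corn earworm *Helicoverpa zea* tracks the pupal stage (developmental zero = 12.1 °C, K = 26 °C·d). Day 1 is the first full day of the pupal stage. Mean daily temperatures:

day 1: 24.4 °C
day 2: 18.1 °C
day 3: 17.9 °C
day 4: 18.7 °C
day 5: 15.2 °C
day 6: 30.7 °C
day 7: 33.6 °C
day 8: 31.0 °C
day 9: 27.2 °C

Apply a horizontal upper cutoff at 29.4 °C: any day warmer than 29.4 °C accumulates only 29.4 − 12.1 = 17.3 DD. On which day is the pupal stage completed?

Daily DD above 12.1 °C (capped at 17.3): 12.3, 6.0, 5.8, 6.6, 3.1, 17.3, 17.3, 17.3, 15.1.
Cumulative: 12.3, 18.3, 24.1, 30.7, 33.8, 51.1, 68.4, 85.7, 100.8.
The total first reaches 26 DD on day 4.

day 4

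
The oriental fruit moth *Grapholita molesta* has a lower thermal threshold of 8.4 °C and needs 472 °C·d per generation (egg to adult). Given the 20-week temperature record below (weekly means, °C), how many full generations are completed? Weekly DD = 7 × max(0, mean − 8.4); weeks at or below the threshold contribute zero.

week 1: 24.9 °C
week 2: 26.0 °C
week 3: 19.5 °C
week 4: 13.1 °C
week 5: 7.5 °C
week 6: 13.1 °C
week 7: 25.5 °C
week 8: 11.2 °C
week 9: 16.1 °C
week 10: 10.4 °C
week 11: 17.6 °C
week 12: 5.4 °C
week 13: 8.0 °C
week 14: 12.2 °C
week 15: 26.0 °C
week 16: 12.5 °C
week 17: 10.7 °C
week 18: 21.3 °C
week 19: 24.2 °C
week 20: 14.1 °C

2 generations

Weekly DD (7 × max(0, T̄ − 8.4)): 115.5, 123.2, 77.7, 32.9, 0.0, 32.9, 119.7, 19.6, 53.9, 14.0, 64.4, 0.0, 0.0, 26.6, 123.2, 28.7, 16.1, 90.3, 110.6, 39.9.
Season total = 1089.2 DD.
Complete generations = ⌊1089.2 / 472⌋ = 2.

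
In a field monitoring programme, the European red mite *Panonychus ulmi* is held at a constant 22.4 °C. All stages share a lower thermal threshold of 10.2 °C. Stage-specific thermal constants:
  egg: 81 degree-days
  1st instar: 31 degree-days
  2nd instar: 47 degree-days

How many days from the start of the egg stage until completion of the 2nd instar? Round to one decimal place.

13.0 days

Daily accumulation at 22.4 °C = 22.4 − 10.2 = 12.2 DD/day.
Total K = 81 + 31 + 47 = 159 DD.
Total duration = 159 / 12.2 = 13.033 ≈ 13.0 days.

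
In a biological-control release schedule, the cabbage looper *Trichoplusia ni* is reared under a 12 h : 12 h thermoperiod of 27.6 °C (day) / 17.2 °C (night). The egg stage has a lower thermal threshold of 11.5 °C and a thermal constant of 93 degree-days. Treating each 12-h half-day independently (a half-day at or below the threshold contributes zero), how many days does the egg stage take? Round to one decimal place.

Day half: max(0, 27.6 − 11.5) × 0.5 = 16.1 × 0.5 = 8.05 DD.
Night half: max(0, 17.2 − 11.5) × 0.5 = 5.7 × 0.5 = 2.85 DD.
Per 24 h: 10.90 DD/day.
Duration = 93 / 10.90 = 8.532 ≈ 8.5 days.

8.5 days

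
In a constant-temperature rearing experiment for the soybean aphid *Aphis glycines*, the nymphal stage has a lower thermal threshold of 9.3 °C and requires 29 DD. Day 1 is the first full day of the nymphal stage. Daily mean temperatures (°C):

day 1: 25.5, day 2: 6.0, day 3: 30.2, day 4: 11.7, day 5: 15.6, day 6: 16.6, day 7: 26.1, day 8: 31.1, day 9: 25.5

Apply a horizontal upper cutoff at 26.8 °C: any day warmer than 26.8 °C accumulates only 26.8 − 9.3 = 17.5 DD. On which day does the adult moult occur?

Daily DD above 9.3 °C (capped at 17.5): 16.2, 0.0, 17.5, 2.4, 6.3, 7.3, 16.8, 17.5, 16.2.
Cumulative: 16.2, 16.2, 33.7, 36.1, 42.4, 49.7, 66.5, 84.0, 100.2.
The total first reaches 29 DD on day 3.

day 3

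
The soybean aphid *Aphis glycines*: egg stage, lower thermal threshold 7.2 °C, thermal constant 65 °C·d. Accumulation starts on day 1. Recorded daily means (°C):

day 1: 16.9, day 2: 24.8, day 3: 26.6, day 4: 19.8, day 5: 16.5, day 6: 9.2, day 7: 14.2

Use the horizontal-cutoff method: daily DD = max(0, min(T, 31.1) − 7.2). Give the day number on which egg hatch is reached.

Daily DD above 7.2 °C (capped at 23.9): 9.7, 17.6, 19.4, 12.6, 9.3, 2.0, 7.0.
Cumulative: 9.7, 27.3, 46.7, 59.3, 68.6, 70.6, 77.6.
The total first reaches 65 DD on day 5.

day 5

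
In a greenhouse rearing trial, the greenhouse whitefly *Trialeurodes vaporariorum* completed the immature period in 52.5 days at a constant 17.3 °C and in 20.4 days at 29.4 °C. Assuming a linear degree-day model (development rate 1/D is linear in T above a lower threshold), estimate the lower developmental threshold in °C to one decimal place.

9.6 °C

Under the model K = D·(T − T_b), so D₁·(T₁ − T_b) = D₂·(T₂ − T_b).
52.5·(17.3 − T_b) = 20.4·(29.4 − T_b)
T_b = (52.5·17.3 − 20.4·29.4) / (52.5 − 20.4) = 308.49 / 32.1 = 9.610 °C ≈ 9.6 °C.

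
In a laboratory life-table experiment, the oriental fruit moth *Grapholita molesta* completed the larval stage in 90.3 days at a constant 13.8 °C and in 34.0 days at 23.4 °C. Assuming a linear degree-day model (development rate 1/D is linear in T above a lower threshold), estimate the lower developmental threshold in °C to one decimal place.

Linear rate model ⇒ the product D·(T − T_b) is constant across temperatures.
90.3·(13.8 − T_b) = 34.0·(23.4 − T_b)
T_b = (90.3·13.8 − 34.0·23.4) / (90.3 − 34.0) = 450.54 / 56.3 = 8.002 °C ≈ 8.0 °C.

8.0 °C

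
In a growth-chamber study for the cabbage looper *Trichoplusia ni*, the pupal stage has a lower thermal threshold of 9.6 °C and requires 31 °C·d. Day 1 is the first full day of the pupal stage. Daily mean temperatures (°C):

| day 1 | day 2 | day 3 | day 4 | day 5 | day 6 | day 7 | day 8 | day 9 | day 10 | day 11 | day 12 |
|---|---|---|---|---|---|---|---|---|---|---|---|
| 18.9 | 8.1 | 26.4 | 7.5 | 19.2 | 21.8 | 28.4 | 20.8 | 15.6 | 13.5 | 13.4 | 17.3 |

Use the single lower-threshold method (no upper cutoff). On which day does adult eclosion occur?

day 5

Daily DD above 9.6 °C: 9.3, 0.0, 16.8, 0.0, 9.6, 12.2, 18.8, 11.2, 6.0, 3.9, 3.8, 7.7.
Cumulative: 9.3, 9.3, 26.1, 26.1, 35.7, 47.9, 66.7, 77.9, 83.9, 87.8, 91.6, 99.3.
The total first reaches 31 DD on day 5.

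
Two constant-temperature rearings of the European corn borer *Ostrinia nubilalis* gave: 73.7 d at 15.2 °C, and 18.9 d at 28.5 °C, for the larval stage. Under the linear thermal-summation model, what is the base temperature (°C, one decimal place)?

Under the model K = D·(T − T_b), so D₁·(T₁ − T_b) = D₂·(T₂ − T_b).
73.7·(15.2 − T_b) = 18.9·(28.5 − T_b)
T_b = (73.7·15.2 − 18.9·28.5) / (73.7 − 18.9) = 581.59 / 54.8 = 10.613 °C ≈ 10.6 °C.

10.6 °C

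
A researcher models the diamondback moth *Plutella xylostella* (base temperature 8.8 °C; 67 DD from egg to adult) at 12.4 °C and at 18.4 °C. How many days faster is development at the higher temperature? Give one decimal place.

At 12.4 °C: 67 / (12.4 − 8.8) = 67 / 3.6 = 18.611 d.
At 18.4 °C: 67 / (18.4 − 8.8) = 67 / 9.6 = 6.979 d.
Difference = |18.611 − 6.979| = 11.632 ≈ 11.6 days.

11.6 days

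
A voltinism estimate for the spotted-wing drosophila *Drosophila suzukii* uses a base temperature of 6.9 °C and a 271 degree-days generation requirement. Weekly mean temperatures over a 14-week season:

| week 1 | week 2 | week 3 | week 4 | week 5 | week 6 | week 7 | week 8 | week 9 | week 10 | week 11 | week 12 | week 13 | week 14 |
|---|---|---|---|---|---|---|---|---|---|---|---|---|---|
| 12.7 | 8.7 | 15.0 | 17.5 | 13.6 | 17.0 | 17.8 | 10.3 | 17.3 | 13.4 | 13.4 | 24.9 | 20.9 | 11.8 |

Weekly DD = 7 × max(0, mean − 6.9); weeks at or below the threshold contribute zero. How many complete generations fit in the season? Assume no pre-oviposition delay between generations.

3 generations

Weekly DD (7 × max(0, T̄ − 6.9)): 40.6, 12.6, 56.7, 74.2, 46.9, 70.7, 76.3, 23.8, 72.8, 45.5, 45.5, 126.0, 98.0, 34.3.
Season total = 823.9 DD.
Complete generations = ⌊823.9 / 271⌋ = 3.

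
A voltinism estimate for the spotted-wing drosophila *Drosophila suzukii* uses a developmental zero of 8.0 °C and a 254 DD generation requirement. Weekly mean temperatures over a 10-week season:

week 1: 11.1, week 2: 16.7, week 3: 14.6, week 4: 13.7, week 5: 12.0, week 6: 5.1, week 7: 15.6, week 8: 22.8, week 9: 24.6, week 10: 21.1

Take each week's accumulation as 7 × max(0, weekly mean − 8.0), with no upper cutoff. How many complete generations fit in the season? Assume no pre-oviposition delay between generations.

Weekly DD (7 × max(0, T̄ − 8.0)): 21.7, 60.9, 46.2, 39.9, 28.0, 0.0, 53.2, 103.6, 116.2, 91.7.
Season total = 561.4 DD.
Complete generations = ⌊561.4 / 254⌋ = 2.

2 generations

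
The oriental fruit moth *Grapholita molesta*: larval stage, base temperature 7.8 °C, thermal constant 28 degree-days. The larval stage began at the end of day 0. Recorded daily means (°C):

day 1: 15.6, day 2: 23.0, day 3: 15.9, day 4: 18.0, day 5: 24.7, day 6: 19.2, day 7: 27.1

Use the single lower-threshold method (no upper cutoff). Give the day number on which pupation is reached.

Daily DD above 7.8 °C: 7.8, 15.2, 8.1, 10.2, 16.9, 11.4, 19.3.
Cumulative: 7.8, 23.0, 31.1, 41.3, 58.2, 69.6, 88.9.
The total first reaches 28 DD on day 3.

day 3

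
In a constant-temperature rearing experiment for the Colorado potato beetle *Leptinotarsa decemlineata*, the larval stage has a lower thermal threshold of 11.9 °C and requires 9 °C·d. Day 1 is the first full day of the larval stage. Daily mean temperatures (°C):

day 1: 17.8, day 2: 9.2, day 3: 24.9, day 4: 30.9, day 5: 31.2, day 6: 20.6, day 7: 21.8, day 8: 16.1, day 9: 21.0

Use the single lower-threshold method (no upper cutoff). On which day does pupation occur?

Daily DD above 11.9 °C: 5.9, 0.0, 13.0, 19.0, 19.3, 8.7, 9.9, 4.2, 9.1.
Cumulative: 5.9, 5.9, 18.9, 37.9, 57.2, 65.9, 75.8, 80.0, 89.1.
The total first reaches 9 DD on day 3.

day 3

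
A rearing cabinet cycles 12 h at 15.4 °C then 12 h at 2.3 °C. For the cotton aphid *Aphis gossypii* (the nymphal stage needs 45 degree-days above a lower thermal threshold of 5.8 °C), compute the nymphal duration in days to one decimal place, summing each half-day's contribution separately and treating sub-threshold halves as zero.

9.4 days

Day half: max(0, 15.4 − 5.8) × 0.5 = 9.6 × 0.5 = 4.80 DD.
Night half: max(0, 2.3 − 5.8) × 0.5 = 0.0 × 0.5 = 0.00 DD.
Per 24 h: 4.80 DD/day.
Duration = 45 / 4.80 = 9.375 ≈ 9.4 days.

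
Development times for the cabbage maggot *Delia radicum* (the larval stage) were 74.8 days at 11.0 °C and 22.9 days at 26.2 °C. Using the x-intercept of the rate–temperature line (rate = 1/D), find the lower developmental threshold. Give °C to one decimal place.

4.3 °C

Equal thermal constants: D₁(T₁ − T_b) = D₂(T₂ − T_b).
74.8·(11.0 − T_b) = 22.9·(26.2 − T_b)
T_b = (74.8·11.0 − 22.9·26.2) / (74.8 − 22.9) = 222.82 / 51.9 = 4.293 °C ≈ 4.3 °C.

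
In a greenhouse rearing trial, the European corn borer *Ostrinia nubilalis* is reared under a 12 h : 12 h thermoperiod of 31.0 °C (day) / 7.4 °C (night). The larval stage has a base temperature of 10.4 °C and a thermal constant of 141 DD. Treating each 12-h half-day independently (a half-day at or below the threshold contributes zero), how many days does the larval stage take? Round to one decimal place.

13.7 days

Day half: max(0, 31.0 − 10.4) × 0.5 = 20.6 × 0.5 = 10.30 DD.
Night half: max(0, 7.4 − 10.4) × 0.5 = 0.0 × 0.5 = 0.00 DD.
Per 24 h: 10.30 DD/day.
Duration = 141 / 10.30 = 13.689 ≈ 13.7 days.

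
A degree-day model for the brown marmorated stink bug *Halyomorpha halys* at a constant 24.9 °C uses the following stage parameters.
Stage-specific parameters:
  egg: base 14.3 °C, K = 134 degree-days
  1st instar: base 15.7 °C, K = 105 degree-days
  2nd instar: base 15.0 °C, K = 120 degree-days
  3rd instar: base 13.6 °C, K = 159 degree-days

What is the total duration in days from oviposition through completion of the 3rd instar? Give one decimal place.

50.2 days

egg: 134 / (24.9 − 14.3) = 134 / 10.6 = 12.642 d.
1st instar: 105 / (24.9 − 15.7) = 105 / 9.2 = 11.413 d.
2nd instar: 120 / (24.9 − 15.0) = 120 / 9.9 = 12.121 d.
3rd instar: 159 / (24.9 − 13.6) = 159 / 11.3 = 14.071 d.
Sum = 50.247 ≈ 50.2 days.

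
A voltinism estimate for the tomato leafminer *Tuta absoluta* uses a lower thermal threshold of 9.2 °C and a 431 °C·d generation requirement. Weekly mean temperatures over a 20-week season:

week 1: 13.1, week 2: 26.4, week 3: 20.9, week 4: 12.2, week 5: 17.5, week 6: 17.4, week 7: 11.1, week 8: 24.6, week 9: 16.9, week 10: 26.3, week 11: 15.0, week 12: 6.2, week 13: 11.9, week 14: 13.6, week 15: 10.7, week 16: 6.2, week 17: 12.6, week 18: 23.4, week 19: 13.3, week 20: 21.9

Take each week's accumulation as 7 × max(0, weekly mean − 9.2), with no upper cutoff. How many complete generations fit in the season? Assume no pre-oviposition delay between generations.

Weekly DD (7 × max(0, T̄ − 9.2)): 27.3, 120.4, 81.9, 21.0, 58.1, 57.4, 13.3, 107.8, 53.9, 119.7, 40.6, 0.0, 18.9, 30.8, 10.5, 0.0, 23.8, 99.4, 28.7, 88.9.
Season total = 1002.4 DD.
Complete generations = ⌊1002.4 / 431⌋ = 2.

2 generations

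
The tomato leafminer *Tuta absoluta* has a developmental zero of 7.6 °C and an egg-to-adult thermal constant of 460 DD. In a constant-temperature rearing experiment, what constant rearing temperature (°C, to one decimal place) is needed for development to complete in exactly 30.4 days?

Required daily accumulation = 460 / 30.4 = 15.132 DD/day.
T = T_base + 15.132 = 7.6 + 15.132 = 22.732 ≈ 22.7 °C.

22.7 °C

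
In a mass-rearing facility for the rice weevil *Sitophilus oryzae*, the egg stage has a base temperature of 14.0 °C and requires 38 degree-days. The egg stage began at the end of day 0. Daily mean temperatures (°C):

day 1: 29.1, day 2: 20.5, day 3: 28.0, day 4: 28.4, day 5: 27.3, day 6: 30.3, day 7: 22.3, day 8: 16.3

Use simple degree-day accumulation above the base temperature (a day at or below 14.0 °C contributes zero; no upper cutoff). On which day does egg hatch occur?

Daily DD above 14.0 °C: 15.1, 6.5, 14.0, 14.4, 13.3, 16.3, 8.3, 2.3.
Cumulative: 15.1, 21.6, 35.6, 50.0, 63.3, 79.6, 87.9, 90.2.
The total first reaches 38 DD on day 4.

day 4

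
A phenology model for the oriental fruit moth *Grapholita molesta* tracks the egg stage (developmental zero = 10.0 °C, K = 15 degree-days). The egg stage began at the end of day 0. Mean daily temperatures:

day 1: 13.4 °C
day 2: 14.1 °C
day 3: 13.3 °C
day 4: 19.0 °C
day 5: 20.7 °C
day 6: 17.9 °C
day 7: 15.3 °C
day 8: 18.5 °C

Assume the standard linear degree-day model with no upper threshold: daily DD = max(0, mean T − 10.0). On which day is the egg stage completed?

day 4

Daily DD above 10.0 °C: 3.4, 4.1, 3.3, 9.0, 10.7, 7.9, 5.3, 8.5.
Cumulative: 3.4, 7.5, 10.8, 19.8, 30.5, 38.4, 43.7, 52.2.
The total first reaches 15 DD on day 4.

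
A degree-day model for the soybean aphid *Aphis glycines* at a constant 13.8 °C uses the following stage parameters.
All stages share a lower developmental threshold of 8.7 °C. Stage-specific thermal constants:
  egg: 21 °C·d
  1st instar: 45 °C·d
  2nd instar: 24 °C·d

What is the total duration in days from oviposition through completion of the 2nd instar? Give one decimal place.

Daily accumulation at 13.8 °C = 13.8 − 8.7 = 5.1 DD/day.
Total K = 21 + 45 + 24 = 90 DD.
Total duration = 90 / 5.1 = 17.647 ≈ 17.6 days.

17.6 days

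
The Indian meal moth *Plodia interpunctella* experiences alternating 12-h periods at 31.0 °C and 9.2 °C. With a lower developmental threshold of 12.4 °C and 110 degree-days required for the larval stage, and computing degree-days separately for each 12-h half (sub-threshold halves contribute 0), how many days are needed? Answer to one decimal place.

Day half: max(0, 31.0 − 12.4) × 0.5 = 18.6 × 0.5 = 9.30 DD.
Night half: max(0, 9.2 − 12.4) × 0.5 = 0.0 × 0.5 = 0.00 DD.
Per 24 h: 9.30 DD/day.
Duration = 110 / 9.30 = 11.828 ≈ 11.8 days.

11.8 days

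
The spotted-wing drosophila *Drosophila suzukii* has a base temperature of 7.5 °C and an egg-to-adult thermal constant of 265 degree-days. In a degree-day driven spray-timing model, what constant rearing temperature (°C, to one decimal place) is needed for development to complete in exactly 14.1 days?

Required daily accumulation = 265 / 14.1 = 18.794 DD/day.
T = T_base + 18.794 = 7.5 + 18.794 = 26.294 ≈ 26.3 °C.

26.3 °C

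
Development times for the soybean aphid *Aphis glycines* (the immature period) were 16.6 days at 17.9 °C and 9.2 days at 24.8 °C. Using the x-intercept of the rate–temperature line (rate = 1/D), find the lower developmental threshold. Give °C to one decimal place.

9.3 °C

Under the model K = D·(T − T_b), so D₁·(T₁ − T_b) = D₂·(T₂ − T_b).
16.6·(17.9 − T_b) = 9.2·(24.8 − T_b)
T_b = (16.6·17.9 − 9.2·24.8) / (16.6 − 9.2) = 68.98 / 7.4 = 9.322 °C ≈ 9.3 °C.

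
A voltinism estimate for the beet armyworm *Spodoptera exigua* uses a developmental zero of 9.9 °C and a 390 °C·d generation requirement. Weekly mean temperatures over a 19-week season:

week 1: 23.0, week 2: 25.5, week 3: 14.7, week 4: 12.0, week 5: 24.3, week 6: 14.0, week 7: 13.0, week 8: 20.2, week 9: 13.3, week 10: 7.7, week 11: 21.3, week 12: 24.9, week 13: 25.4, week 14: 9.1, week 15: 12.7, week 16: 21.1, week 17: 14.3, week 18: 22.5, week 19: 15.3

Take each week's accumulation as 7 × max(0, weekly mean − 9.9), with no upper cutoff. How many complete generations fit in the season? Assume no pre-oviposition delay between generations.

Weekly DD (7 × max(0, T̄ − 9.9)): 91.7, 109.2, 33.6, 14.7, 100.8, 28.7, 21.7, 72.1, 23.8, 0.0, 79.8, 105.0, 108.5, 0.0, 19.6, 78.4, 30.8, 88.2, 37.8.
Season total = 1044.4 DD.
Complete generations = ⌊1044.4 / 390⌋ = 2.

2 generations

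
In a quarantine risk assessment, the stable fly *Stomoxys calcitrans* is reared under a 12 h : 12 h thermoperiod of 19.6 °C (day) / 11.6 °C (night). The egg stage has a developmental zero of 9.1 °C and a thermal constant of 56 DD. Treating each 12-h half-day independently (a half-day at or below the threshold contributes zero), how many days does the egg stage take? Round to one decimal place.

8.6 days

Day half: max(0, 19.6 − 9.1) × 0.5 = 10.5 × 0.5 = 5.25 DD.
Night half: max(0, 11.6 − 9.1) × 0.5 = 2.5 × 0.5 = 1.25 DD.
Per 24 h: 6.50 DD/day.
Duration = 56 / 6.50 = 8.615 ≈ 8.6 days.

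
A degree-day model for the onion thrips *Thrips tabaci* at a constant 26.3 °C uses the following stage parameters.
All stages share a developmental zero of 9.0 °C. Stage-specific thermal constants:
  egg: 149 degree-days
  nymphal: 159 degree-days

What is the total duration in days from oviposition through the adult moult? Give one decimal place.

17.8 days

Daily accumulation at 26.3 °C = 26.3 − 9.0 = 17.3 DD/day.
Total K = 149 + 159 = 308 DD.
Total duration = 308 / 17.3 = 17.803 ≈ 17.8 days.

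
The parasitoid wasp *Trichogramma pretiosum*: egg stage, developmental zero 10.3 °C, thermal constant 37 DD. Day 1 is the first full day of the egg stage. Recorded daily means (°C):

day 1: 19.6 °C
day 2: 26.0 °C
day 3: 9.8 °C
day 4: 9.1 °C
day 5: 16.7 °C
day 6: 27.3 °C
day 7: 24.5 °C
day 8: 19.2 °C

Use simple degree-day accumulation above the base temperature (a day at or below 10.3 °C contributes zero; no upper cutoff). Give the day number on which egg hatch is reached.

day 6

Daily DD above 10.3 °C: 9.3, 15.7, 0.0, 0.0, 6.4, 17.0, 14.2, 8.9.
Cumulative: 9.3, 25.0, 25.0, 25.0, 31.4, 48.4, 62.6, 71.5.
The total first reaches 37 DD on day 6.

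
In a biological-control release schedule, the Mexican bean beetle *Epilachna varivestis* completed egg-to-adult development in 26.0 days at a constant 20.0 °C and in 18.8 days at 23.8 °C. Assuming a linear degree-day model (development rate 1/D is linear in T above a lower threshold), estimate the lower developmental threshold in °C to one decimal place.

10.1 °C

Linear rate model ⇒ the product D·(T − T_b) is constant across temperatures.
26.0·(20.0 − T_b) = 18.8·(23.8 − T_b)
T_b = (26.0·20.0 − 18.8·23.8) / (26.0 − 18.8) = 72.56 / 7.2 = 10.078 °C ≈ 10.1 °C.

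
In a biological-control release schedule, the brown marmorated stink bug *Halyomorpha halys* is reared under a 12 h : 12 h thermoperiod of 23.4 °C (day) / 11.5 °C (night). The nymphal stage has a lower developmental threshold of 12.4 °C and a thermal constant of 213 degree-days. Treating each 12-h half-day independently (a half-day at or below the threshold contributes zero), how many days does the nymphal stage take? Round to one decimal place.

38.7 days

Day half: max(0, 23.4 − 12.4) × 0.5 = 11.0 × 0.5 = 5.50 DD.
Night half: max(0, 11.5 − 12.4) × 0.5 = 0.0 × 0.5 = 0.00 DD.
Per 24 h: 5.50 DD/day.
Duration = 213 / 5.50 = 38.727 ≈ 38.7 days.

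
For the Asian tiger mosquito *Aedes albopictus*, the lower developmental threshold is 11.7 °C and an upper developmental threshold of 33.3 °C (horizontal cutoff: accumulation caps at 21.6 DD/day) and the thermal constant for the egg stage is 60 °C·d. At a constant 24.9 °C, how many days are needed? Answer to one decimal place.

Daily accumulation = 24.9 − 11.7 = 13.2 DD/day.
Duration = 60 / 13.2 = 4.545 ≈ 4.5 days.

4.5 days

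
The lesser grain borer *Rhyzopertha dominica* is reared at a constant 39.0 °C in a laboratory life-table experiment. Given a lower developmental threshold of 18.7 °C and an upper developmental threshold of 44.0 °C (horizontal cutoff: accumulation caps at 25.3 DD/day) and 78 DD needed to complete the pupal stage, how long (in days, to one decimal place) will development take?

Daily accumulation = 39.0 − 18.7 = 20.3 DD/day.
Duration = 78 / 20.3 = 3.842 ≈ 3.8 days.

3.8 days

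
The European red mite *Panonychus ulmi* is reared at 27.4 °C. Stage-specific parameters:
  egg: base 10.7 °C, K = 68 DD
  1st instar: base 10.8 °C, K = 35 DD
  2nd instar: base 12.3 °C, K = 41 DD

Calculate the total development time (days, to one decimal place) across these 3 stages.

egg: 68 / (27.4 − 10.7) = 68 / 16.7 = 4.072 d.
1st instar: 35 / (27.4 − 10.8) = 35 / 16.6 = 2.108 d.
2nd instar: 41 / (27.4 − 12.3) = 41 / 15.1 = 2.715 d.
Sum = 8.896 ≈ 8.9 days.

8.9 days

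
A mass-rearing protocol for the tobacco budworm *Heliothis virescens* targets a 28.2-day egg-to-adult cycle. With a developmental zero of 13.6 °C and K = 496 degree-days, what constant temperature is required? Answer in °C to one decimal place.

Required daily accumulation = 496 / 28.2 = 17.589 DD/day.
T = T_base + 17.589 = 13.6 + 17.589 = 31.189 ≈ 31.2 °C.

31.2 °C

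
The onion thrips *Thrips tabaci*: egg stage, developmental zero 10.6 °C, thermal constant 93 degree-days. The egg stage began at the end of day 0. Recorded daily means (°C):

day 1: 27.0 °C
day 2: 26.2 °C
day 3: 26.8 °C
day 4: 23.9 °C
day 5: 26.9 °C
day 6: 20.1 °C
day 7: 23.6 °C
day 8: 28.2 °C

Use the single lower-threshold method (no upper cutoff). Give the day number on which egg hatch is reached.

Daily DD above 10.6 °C: 16.4, 15.6, 16.2, 13.3, 16.3, 9.5, 13.0, 17.6.
Cumulative: 16.4, 32.0, 48.2, 61.5, 77.8, 87.3, 100.3, 117.9.
The total first reaches 93 DD on day 7.

day 7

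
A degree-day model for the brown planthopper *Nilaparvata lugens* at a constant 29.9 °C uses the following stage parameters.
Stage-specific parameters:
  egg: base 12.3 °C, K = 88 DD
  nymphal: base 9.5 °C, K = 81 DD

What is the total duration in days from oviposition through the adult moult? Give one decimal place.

egg: 88 / (29.9 − 12.3) = 88 / 17.6 = 5.000 d.
nymphal: 81 / (29.9 − 9.5) = 81 / 20.4 = 3.971 d.
Sum = 8.971 ≈ 9.0 days.

9.0 days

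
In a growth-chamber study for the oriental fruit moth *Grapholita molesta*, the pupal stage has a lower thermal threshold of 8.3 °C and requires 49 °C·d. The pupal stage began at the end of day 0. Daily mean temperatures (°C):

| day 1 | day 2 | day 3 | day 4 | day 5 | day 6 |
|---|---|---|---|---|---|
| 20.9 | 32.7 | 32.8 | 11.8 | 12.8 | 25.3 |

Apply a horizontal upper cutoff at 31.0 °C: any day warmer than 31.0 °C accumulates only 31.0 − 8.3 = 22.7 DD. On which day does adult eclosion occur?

Daily DD above 8.3 °C (capped at 22.7): 12.6, 22.7, 22.7, 3.5, 4.5, 17.0.
Cumulative: 12.6, 35.3, 58.0, 61.5, 66.0, 83.0.
The total first reaches 49 DD on day 3.

day 3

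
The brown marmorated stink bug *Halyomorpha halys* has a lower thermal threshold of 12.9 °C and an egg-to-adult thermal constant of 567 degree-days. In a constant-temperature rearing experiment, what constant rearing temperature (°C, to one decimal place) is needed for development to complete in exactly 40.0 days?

27.1 °C

Required daily accumulation = 567 / 40.0 = 14.175 DD/day.
T = T_base + 14.175 = 12.9 + 14.175 = 27.075 ≈ 27.1 °C.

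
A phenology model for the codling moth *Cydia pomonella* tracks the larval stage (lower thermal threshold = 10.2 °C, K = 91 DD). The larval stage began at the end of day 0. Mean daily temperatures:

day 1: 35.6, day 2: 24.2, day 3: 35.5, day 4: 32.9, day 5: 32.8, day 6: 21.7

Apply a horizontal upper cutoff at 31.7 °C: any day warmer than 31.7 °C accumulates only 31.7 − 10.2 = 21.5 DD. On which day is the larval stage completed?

day 5

Daily DD above 10.2 °C (capped at 21.5): 21.5, 14.0, 21.5, 21.5, 21.5, 11.5.
Cumulative: 21.5, 35.5, 57.0, 78.5, 100.0, 111.5.
The total first reaches 91 DD on day 5.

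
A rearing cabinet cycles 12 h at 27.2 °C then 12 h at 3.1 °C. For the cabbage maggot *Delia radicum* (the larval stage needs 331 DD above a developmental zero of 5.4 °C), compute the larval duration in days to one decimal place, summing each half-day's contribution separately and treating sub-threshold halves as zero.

Day half: max(0, 27.2 − 5.4) × 0.5 = 21.8 × 0.5 = 10.90 DD.
Night half: max(0, 3.1 − 5.4) × 0.5 = 0.0 × 0.5 = 0.00 DD.
Per 24 h: 10.90 DD/day.
Duration = 331 / 10.90 = 30.367 ≈ 30.4 days.

30.4 days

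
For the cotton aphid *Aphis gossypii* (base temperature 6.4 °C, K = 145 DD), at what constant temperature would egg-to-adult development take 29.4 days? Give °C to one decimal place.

Required daily accumulation = 145 / 29.4 = 4.932 DD/day.
T = T_base + 4.932 = 6.4 + 4.932 = 11.332 ≈ 11.3 °C.

11.3 °C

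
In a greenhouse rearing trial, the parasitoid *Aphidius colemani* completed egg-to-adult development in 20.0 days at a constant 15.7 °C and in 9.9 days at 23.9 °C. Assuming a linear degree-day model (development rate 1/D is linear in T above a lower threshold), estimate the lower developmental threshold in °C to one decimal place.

Linear rate model ⇒ the product D·(T − T_b) is constant across temperatures.
20.0·(15.7 − T_b) = 9.9·(23.9 − T_b)
T_b = (20.0·15.7 − 9.9·23.9) / (20.0 − 9.9) = 77.39 / 10.1 = 7.662 °C ≈ 7.7 °C.

7.7 °C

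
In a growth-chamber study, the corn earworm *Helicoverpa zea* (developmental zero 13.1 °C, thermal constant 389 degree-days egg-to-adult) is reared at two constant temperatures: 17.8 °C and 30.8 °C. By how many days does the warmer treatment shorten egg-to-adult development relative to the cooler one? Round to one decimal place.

60.8 days

At 17.8 °C: 389 / (17.8 − 13.1) = 389 / 4.7 = 82.766 d.
At 30.8 °C: 389 / (30.8 − 13.1) = 389 / 17.7 = 21.977 d.
Difference = |82.766 − 21.977| = 60.789 ≈ 60.8 days.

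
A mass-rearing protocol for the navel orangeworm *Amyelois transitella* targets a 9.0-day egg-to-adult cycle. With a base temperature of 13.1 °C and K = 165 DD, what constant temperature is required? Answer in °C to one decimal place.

31.4 °C

Required daily accumulation = 165 / 9.0 = 18.333 DD/day.
T = T_base + 18.333 = 13.1 + 18.333 = 31.433 ≈ 31.4 °C.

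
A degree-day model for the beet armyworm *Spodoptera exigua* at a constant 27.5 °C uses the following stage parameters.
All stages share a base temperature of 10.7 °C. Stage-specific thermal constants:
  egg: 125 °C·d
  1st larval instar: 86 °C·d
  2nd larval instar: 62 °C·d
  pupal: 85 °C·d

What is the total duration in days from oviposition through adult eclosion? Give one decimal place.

Daily accumulation at 27.5 °C = 27.5 − 10.7 = 16.8 DD/day.
Total K = 125 + 86 + 62 + 85 = 358 DD.
Total duration = 358 / 16.8 = 21.310 ≈ 21.3 days.

21.3 days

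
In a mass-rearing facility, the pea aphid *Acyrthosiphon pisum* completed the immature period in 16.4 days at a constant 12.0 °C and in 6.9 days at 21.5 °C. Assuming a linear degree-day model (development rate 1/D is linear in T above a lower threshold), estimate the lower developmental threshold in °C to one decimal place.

5.1 °C

Equal thermal constants: D₁(T₁ − T_b) = D₂(T₂ − T_b).
16.4·(12.0 − T_b) = 6.9·(21.5 − T_b)
T_b = (16.4·12.0 − 6.9·21.5) / (16.4 − 6.9) = 48.45 / 9.5 = 5.100 °C ≈ 5.1 °C.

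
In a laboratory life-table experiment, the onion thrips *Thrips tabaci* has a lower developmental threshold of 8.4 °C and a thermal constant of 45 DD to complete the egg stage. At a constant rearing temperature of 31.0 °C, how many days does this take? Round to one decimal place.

Daily accumulation = 31.0 − 8.4 = 22.6 DD/day.
Duration = 45 / 22.6 = 1.991 ≈ 2.0 days.

2.0 days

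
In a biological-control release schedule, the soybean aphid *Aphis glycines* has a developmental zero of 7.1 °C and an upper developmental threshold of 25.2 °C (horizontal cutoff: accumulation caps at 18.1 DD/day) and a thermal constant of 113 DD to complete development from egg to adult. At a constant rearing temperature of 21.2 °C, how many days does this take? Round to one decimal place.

Daily accumulation = 21.2 − 7.1 = 14.1 DD/day.
Duration = 113 / 14.1 = 8.014 ≈ 8.0 days.

8.0 days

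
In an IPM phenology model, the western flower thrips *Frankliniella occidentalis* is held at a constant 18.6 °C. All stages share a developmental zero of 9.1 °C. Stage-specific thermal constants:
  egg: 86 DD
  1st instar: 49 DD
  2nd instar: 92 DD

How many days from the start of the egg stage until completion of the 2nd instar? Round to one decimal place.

23.9 days

Daily accumulation at 18.6 °C = 18.6 − 9.1 = 9.5 DD/day.
Total K = 86 + 49 + 92 = 227 DD.
Total duration = 227 / 9.5 = 23.895 ≈ 23.9 days.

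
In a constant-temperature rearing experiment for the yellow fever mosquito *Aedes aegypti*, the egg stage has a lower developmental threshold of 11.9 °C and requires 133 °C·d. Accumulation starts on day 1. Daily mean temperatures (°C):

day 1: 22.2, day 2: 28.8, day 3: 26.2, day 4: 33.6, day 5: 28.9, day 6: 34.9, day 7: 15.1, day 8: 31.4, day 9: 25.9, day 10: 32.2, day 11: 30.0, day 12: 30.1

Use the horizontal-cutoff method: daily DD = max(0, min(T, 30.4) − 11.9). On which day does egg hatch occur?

day 10

Daily DD above 11.9 °C (capped at 18.5): 10.3, 16.9, 14.3, 18.5, 17.0, 18.5, 3.2, 18.5, 14.0, 18.5, 18.1, 18.2.
Cumulative: 10.3, 27.2, 41.5, 60.0, 77.0, 95.5, 98.7, 117.2, 131.2, 149.7, 167.8, 186.0.
The total first reaches 133 DD on day 10.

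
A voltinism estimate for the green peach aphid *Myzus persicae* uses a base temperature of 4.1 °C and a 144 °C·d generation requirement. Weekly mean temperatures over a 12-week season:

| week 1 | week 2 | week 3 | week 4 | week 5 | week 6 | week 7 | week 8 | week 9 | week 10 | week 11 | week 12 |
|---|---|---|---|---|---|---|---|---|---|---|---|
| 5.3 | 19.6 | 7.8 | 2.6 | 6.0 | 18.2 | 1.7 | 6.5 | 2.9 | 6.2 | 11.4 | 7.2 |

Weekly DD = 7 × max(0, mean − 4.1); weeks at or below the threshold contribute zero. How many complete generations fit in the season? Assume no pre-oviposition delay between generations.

Weekly DD (7 × max(0, T̄ − 4.1)): 8.4, 108.5, 25.9, 0.0, 13.3, 98.7, 0.0, 16.8, 0.0, 14.7, 51.1, 21.7.
Season total = 359.1 DD.
Complete generations = ⌊359.1 / 144⌋ = 2.

2 generations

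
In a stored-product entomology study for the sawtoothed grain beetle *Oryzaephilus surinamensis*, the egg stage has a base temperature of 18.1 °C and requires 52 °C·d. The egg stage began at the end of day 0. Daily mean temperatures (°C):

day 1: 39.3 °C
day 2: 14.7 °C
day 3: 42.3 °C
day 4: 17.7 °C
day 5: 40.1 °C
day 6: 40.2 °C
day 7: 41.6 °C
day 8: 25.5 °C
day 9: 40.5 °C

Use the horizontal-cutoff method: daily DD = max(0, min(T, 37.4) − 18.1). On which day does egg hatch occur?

day 5

Daily DD above 18.1 °C (capped at 19.3): 19.3, 0.0, 19.3, 0.0, 19.3, 19.3, 19.3, 7.4, 19.3.
Cumulative: 19.3, 19.3, 38.6, 38.6, 57.9, 77.2, 96.5, 103.9, 123.2.
The total first reaches 52 DD on day 5.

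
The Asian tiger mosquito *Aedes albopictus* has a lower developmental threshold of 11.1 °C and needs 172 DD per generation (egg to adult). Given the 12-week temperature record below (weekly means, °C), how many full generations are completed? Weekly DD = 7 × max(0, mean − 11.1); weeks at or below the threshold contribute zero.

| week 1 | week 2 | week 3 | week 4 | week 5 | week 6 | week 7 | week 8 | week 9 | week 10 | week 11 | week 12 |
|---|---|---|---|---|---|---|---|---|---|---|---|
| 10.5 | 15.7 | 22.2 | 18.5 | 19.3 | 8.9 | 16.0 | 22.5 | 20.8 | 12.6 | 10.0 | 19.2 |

Weekly DD (7 × max(0, T̄ − 11.1)): 0.0, 32.2, 77.7, 51.8, 57.4, 0.0, 34.3, 79.8, 67.9, 10.5, 0.0, 56.7.
Season total = 468.3 DD.
Complete generations = ⌊468.3 / 172⌋ = 2.

2 generations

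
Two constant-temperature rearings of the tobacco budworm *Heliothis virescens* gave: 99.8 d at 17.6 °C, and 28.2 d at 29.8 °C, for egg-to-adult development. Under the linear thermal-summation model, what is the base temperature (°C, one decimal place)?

12.8 °C

Linear rate model ⇒ the product D·(T − T_b) is constant across temperatures.
99.8·(17.6 − T_b) = 28.2·(29.8 − T_b)
T_b = (99.8·17.6 − 28.2·29.8) / (99.8 − 28.2) = 916.12 / 71.6 = 12.795 °C ≈ 12.8 °C.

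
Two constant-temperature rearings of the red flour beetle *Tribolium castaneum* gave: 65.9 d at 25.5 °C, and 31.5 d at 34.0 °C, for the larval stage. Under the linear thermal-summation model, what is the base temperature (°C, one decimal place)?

17.7 °C

Equal thermal constants: D₁(T₁ − T_b) = D₂(T₂ − T_b).
65.9·(25.5 − T_b) = 31.5·(34.0 − T_b)
T_b = (65.9·25.5 − 31.5·34.0) / (65.9 − 31.5) = 609.45 / 34.4 = 17.717 °C ≈ 17.7 °C.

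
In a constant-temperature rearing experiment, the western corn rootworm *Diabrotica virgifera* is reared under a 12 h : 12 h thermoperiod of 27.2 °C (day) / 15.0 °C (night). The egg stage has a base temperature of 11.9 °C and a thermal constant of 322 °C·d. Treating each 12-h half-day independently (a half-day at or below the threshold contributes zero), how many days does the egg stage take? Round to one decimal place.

35.0 days

Day half: max(0, 27.2 − 11.9) × 0.5 = 15.3 × 0.5 = 7.65 DD.
Night half: max(0, 15.0 − 11.9) × 0.5 = 3.1 × 0.5 = 1.55 DD.
Per 24 h: 9.20 DD/day.
Duration = 322 / 9.20 = 35.000 ≈ 35.0 days.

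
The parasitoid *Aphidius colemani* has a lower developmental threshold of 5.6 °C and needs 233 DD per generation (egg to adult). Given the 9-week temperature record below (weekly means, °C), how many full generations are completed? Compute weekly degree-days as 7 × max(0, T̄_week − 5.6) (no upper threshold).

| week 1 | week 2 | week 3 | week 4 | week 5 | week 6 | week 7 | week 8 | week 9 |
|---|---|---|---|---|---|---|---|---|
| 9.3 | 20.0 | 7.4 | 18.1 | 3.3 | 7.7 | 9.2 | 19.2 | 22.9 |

Weekly DD (7 × max(0, T̄ − 5.6)): 25.9, 100.8, 12.6, 87.5, 0.0, 14.7, 25.2, 95.2, 121.1.
Season total = 483.0 DD.
Complete generations = ⌊483.0 / 233⌋ = 2.

2 generations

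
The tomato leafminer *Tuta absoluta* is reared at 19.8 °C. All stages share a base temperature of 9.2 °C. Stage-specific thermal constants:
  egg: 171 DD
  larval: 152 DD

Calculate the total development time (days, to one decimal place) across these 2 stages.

Daily accumulation at 19.8 °C = 19.8 − 9.2 = 10.6 DD/day.
Total K = 171 + 152 = 323 DD.
Total duration = 323 / 10.6 = 30.472 ≈ 30.5 days.

30.5 days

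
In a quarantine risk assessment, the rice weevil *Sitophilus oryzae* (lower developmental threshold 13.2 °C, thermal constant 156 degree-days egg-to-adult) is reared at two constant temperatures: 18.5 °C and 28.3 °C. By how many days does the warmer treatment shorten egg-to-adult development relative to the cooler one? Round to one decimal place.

19.1 days

At 18.5 °C: 156 / (18.5 − 13.2) = 156 / 5.3 = 29.434 d.
At 28.3 °C: 156 / (28.3 − 13.2) = 156 / 15.1 = 10.331 d.
Difference = |29.434 − 10.331| = 19.103 ≈ 19.1 days.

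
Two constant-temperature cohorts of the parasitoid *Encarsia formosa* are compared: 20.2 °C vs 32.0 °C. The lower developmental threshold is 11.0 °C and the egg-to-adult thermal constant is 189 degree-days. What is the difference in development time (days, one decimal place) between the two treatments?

11.5 days

At 20.2 °C: 189 / (20.2 − 11.0) = 189 / 9.2 = 20.543 d.
At 32.0 °C: 189 / (32.0 − 11.0) = 189 / 21.0 = 9.000 d.
Difference = |20.543 − 9.000| = 11.543 ≈ 11.5 days.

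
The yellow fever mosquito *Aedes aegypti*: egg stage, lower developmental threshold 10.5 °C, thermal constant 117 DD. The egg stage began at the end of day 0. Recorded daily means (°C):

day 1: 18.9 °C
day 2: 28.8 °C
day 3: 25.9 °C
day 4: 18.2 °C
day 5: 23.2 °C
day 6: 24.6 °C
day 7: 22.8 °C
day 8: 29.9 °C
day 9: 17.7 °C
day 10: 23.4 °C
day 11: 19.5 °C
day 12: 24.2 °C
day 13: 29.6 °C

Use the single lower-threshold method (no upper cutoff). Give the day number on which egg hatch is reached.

day 10

Daily DD above 10.5 °C: 8.4, 18.3, 15.4, 7.7, 12.7, 14.1, 12.3, 19.4, 7.2, 12.9, 9.0, 13.7, 19.1.
Cumulative: 8.4, 26.7, 42.1, 49.8, 62.5, 76.6, 88.9, 108.3, 115.5, 128.4, 137.4, 151.1, 170.2.
The total first reaches 117 DD on day 10.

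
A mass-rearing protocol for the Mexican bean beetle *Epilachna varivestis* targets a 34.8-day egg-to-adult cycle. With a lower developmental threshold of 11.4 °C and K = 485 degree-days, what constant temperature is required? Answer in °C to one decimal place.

25.3 °C

Required daily accumulation = 485 / 34.8 = 13.937 DD/day.
T = T_base + 13.937 = 11.4 + 13.937 = 25.337 ≈ 25.3 °C.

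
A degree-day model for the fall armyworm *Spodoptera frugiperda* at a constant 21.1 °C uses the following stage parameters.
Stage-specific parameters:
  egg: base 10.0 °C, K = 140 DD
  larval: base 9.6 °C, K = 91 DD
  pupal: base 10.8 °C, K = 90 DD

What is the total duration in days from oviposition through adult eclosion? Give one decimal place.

egg: 140 / (21.1 − 10.0) = 140 / 11.1 = 12.613 d.
larval: 91 / (21.1 − 9.6) = 91 / 11.5 = 7.913 d.
pupal: 90 / (21.1 − 10.8) = 90 / 10.3 = 8.738 d.
Sum = 29.264 ≈ 29.3 days.

29.3 days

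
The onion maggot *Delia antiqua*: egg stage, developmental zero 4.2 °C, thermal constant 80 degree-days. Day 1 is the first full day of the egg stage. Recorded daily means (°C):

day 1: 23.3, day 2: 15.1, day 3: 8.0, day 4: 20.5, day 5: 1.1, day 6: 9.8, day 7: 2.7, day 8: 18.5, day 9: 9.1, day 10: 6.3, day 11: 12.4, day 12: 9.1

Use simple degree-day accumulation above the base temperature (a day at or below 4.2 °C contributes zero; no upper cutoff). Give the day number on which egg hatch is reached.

Daily DD above 4.2 °C: 19.1, 10.9, 3.8, 16.3, 0.0, 5.6, 0.0, 14.3, 4.9, 2.1, 8.2, 4.9.
Cumulative: 19.1, 30.0, 33.8, 50.1, 50.1, 55.7, 55.7, 70.0, 74.9, 77.0, 85.2, 90.1.
The total first reaches 80 DD on day 11.

day 11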